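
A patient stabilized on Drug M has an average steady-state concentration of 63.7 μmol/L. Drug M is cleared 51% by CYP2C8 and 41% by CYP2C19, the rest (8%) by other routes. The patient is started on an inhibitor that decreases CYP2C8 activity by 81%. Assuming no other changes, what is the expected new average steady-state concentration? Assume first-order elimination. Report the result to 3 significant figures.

CYP2C8: 0.51 × 0.19 = 0.0969
CYP2C19: 0.41 (unchanged)
Other: 0.08 (unchanged)
CL_new/CL_old = 0.0969 + 0.41 + 0.08 = 0.5869.
With dosing unchanged, average steady-state concentration scales as 1/CL: 63.7 / 0.5869 = 109 μmol/L.

109 μmol/L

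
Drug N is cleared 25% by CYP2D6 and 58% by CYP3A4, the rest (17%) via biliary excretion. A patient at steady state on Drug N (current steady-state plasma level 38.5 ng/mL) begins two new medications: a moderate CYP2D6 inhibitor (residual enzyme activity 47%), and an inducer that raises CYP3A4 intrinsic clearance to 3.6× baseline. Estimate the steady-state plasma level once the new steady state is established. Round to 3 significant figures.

The CYP2D6 pathway (25% of clearance) is reduced to 0.47× activity: 0.25 × 0.47 = 0.1175.
The CYP3A4 pathway (58% of clearance) rises to 3.6× activity: 0.58 × 3.6 = 2.088.
The remaining 17% of clearance is unaffected.
Relative clearance = 0.1175 + 2.088 + 0.17 = 2.3755.
New steady-state plasma level = 38.5 / 2.3755 = 16.2 ng/mL (concentration scales inversely with clearance).

16.2 ng/mL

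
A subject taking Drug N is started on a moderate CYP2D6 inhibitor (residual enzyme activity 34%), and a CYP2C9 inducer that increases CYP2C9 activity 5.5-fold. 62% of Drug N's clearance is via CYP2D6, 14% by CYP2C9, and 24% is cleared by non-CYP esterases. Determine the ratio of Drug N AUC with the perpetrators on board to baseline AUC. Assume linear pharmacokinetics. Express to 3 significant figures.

CYP2D6: 0.62 × 0.34 = 0.2108
CYP2C9: 0.14 × 5.5 = 0.77
Other: 0.24 (unchanged)
CL_new/CL_old = 0.2108 + 0.77 + 0.24 = 1.2208.
Because AUC varies inversely with clearance, the combined effect is 1 / 1.2208 = 0.819.

0.819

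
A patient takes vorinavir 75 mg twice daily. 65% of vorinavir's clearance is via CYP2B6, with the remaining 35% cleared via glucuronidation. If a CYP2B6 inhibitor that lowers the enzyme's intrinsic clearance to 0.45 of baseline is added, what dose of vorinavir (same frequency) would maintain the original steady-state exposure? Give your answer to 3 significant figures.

The CYP2B6 pathway (65% of clearance) drops to 0.45× activity: 0.65 × 0.45 = 0.2925.
The remaining 35% of clearance is unaffected.
CL_new/CL_old = 0.2925 + 0.35 = 0.6425.
Exposure is unchanged when dose changes in proportion to clearance. New dose = 75 mg × 0.6425 = 48.2 mg.

48.2 mg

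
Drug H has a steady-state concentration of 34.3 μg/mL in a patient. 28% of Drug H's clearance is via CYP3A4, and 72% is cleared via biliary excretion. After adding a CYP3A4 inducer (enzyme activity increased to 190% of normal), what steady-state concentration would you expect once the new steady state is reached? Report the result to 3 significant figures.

CYP3A4: 0.28 × 1.9 = 0.532
Other: 0.72 (unchanged)
CL_new/CL_old = 0.532 + 0.72 = 1.252.
With dosing unchanged, steady-state concentration scales as 1/CL: 34.3 / 1.252 = 27.4 μg/mL.

27.4 μg/mL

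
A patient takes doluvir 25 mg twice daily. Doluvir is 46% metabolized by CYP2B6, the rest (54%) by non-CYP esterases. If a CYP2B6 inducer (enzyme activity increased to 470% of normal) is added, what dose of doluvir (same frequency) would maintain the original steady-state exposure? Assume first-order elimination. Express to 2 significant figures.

CYP2B6: 0.46 × 4.7 = 2.162
Other: 0.54 (unchanged)
CL_new/CL_old = 2.162 + 0.54 = 2.702.
To maintain the same steady-state level, dose must scale with clearance: new dose = 25 × 2.702 = 68 mg.

68 mg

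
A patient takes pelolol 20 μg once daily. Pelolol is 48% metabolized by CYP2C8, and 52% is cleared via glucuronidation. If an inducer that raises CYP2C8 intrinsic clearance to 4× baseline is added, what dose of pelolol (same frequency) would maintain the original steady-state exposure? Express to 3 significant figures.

The CYP2C8 pathway (48% of clearance) rises to 4× activity: 0.48 × 4 = 1.92.
Non-CYP routes (52%) are unchanged.
Relative clearance = 1.92 + 0.52 = 2.44.
To maintain the same steady-state level, dose must scale with clearance: new dose = 20 × 2.44 = 48.8 μg.

48.8 μg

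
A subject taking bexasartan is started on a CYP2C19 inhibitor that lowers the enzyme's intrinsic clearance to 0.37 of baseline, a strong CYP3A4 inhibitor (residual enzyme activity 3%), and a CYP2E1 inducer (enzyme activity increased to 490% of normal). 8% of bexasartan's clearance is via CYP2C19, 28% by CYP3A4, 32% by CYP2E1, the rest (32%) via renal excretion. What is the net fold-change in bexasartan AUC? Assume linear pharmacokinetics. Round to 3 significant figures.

0.519

CYP2C19: 0.08 × 0.37 = 0.0296
CYP3A4: 0.28 × 0.03 = 0.0084
CYP2E1: 0.32 × 4.9 = 1.568
Other: 0.32 (unchanged)
New clearance relative to baseline: 0.0296 + 0.0084 + 1.568 + 0.32 = 1.926.
AUC ∝ 1/CL: fold-change = 1 / 1.926 = 0.519.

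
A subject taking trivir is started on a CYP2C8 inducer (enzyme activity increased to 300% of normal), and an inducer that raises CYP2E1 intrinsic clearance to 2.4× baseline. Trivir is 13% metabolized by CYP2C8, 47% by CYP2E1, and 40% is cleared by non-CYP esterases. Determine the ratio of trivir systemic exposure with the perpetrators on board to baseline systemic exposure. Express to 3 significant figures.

0.521

The CYP2C8 pathway (13% of clearance) increases to 3× activity: 0.13 × 3 = 0.39.
The CYP2E1 pathway (47% of clearance) increases to 2.4× activity: 0.47 × 2.4 = 1.128.
The remaining 40% of clearance is unaffected.
Relative clearance = 0.39 + 1.128 + 0.4 = 1.918.
Net systemic exposure ratio = 1 / 1.918 = 0.521.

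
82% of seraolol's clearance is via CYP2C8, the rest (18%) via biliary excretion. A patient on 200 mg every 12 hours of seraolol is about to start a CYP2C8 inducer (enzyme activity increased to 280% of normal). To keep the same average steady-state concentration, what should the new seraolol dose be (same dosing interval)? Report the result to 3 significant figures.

The CYP2C8 pathway (82% of clearance) rises to 2.8× activity: 0.82 × 2.8 = 2.296.
The remaining 18% of clearance is unaffected.
CL_new/CL_old = 2.296 + 0.18 = 2.476.
To maintain the same steady-state level, dose must scale with clearance: new dose = 200 × 2.476 = 495 mg.

495 mg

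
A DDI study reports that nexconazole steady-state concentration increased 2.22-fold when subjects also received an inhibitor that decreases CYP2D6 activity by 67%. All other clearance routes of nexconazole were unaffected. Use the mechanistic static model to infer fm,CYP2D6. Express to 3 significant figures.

Let fm be the CYP2D6 fraction. New clearance relative to baseline = fm × 0.33 + (1 − fm).
Steady-state concentration ratio = 1 / (new CL fraction), so new CL fraction = 1 / 2.22 = 0.4505.
fm × 0.33 + 1 − fm = 0.4505  ⇒  fm × (0.33 − 1) = −0.5495  ⇒  fm = 0.820.

0.820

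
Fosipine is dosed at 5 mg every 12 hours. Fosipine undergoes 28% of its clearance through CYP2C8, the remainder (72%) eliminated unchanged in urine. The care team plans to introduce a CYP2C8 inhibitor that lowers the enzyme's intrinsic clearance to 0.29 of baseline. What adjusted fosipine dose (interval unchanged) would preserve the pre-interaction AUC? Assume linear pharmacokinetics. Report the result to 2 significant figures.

4.0 mg

CYP2C8: 0.28 × 0.29 = 0.0812
Other: 0.72 (unchanged)
Relative clearance = 0.0812 + 0.72 = 0.8012.
Css,avg = (dose rate)/CL, so holding Css fixed requires dose ∝ CL: 5 × 0.8012 = 4.0 mg.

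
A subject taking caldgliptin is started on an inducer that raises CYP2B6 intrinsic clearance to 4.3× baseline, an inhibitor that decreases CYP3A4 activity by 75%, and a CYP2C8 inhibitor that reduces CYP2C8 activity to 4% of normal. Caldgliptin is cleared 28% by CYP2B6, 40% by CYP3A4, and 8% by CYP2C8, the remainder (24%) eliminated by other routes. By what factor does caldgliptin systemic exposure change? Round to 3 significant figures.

CYP2B6: 0.28 × 4.3 = 1.204
CYP3A4: 0.4 × 0.25 = 0.1
CYP2C8: 0.08 × 0.04 = 0.0032
Other: 0.24 (unchanged)
New clearance relative to baseline: 1.204 + 0.1 + 0.0032 + 0.24 = 1.5472.
Because systemic exposure varies inversely with clearance, the combined effect is 1 / 1.5472 = 0.646.

0.646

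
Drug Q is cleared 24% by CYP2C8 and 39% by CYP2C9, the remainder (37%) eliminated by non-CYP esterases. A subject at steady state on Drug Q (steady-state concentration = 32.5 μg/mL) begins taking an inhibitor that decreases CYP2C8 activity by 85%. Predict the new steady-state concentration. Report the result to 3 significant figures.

The CYP2C8 pathway (24% of clearance) drops to 0.15× activity: 0.24 × 0.15 = 0.036.
CYP2C9 (39%) and the residual 37% are unaffected.
Relative clearance = 0.036 + 0.39 + 0.37 = 0.796.
New steady-state concentration = baseline ÷ relative clearance = 32.5 / 0.796 = 40.8 μg/mL.

40.8 μg/mL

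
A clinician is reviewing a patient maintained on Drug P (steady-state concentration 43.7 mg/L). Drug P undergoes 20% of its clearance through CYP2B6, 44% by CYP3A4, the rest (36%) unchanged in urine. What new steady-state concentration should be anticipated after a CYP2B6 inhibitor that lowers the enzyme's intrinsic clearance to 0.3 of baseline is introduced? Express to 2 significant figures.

51 mg/L

CYP2B6: 0.2 × 0.3 = 0.06
CYP3A4: 0.44 (unchanged)
Other: 0.36 (unchanged)
New clearance relative to baseline: 0.06 + 0.44 + 0.36 = 0.86.
New steady-state concentration = baseline ÷ relative clearance = 43.7 / 0.86 = 51 mg/L.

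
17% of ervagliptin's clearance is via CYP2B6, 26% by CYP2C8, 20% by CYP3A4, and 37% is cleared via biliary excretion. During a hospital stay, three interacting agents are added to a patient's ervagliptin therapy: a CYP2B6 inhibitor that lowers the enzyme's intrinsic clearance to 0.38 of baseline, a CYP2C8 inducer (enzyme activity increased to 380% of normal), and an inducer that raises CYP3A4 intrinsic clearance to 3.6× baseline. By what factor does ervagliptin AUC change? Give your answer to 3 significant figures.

0.467

The CYP2B6 pathway (17% of clearance) falls to 0.38× activity: 0.17 × 0.38 = 0.0646.
The CYP2C8 pathway (26% of clearance) increases to 3.8× activity: 0.26 × 3.8 = 0.988.
The CYP3A4 pathway (20% of clearance) increases to 3.6× activity: 0.2 × 3.6 = 0.72.
Non-CYP routes (37%) are unchanged.
New clearance relative to baseline: 0.0646 + 0.988 + 0.72 + 0.37 = 2.1426.
Because AUC varies inversely with clearance, the combined effect is 1 / 2.1426 = 0.467.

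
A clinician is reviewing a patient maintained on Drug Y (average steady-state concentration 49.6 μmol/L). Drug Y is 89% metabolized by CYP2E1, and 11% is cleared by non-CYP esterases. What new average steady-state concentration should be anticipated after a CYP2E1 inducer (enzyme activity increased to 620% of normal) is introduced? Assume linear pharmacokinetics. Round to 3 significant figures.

8.81 μmol/L

The CYP2E1 pathway (89% of clearance) rises to 6.2× activity: 0.89 × 6.2 = 5.518.
Non-CYP routes (11%) are unchanged.
New clearance relative to baseline: 5.518 + 0.11 = 5.628.
With dosing unchanged, average steady-state concentration scales as 1/CL: 49.6 / 5.628 = 8.81 μmol/L.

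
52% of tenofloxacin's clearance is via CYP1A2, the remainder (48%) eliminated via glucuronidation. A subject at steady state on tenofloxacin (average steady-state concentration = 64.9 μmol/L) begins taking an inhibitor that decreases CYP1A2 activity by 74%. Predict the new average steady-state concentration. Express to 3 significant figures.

The CYP1A2 pathway (52% of clearance) falls to 0.26× activity: 0.52 × 0.26 = 0.1352.
The remaining 48% of clearance is unaffected.
New clearance relative to baseline: 0.1352 + 0.48 = 0.6152.
Average steady-state concentration ∝ 1/CL, so new value = 64.9 / 0.6152 = 105 μmol/L.

105 μmol/L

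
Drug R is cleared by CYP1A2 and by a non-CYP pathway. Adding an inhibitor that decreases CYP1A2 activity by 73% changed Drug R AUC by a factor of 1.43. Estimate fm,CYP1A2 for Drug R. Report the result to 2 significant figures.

0.41

Let fm be the CYP1A2 fraction. New clearance relative to baseline = fm × 0.27 + (1 − fm).
AUC ratio = 1 / (new CL fraction), so new CL fraction = 1 / 1.43 = 0.6993.
fm × 0.27 + 1 − fm = 0.6993  ⇒  fm × (0.27 − 1) = −0.3007  ⇒  fm = 0.41.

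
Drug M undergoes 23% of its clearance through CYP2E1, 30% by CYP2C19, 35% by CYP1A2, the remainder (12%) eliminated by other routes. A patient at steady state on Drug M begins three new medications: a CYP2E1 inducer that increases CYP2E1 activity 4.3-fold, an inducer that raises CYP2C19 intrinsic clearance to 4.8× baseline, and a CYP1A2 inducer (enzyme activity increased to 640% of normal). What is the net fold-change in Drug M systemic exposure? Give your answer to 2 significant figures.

0.21

The CYP2E1 pathway (23% of clearance) increases to 4.3× activity: 0.23 × 4.3 = 0.989.
The CYP2C19 pathway (30% of clearance) increases to 4.8× activity: 0.3 × 4.8 = 1.44.
The CYP1A2 pathway (35% of clearance) is boosted to 6.4× activity: 0.35 × 6.4 = 2.24.
Non-CYP routes (12%) are unchanged.
Relative clearance = 0.989 + 1.44 + 2.24 + 0.12 = 4.789.
Net systemic exposure ratio = 1 / 4.789 = 0.21.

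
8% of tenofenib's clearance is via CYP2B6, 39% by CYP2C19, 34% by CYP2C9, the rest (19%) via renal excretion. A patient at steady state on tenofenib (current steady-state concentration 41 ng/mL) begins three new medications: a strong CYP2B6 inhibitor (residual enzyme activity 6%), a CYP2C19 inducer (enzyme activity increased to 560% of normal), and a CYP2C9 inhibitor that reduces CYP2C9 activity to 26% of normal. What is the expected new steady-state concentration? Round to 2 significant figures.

17 ng/mL

The CYP2B6 pathway (8% of clearance) is reduced to 0.06× activity: 0.08 × 0.06 = 0.0048.
The CYP2C19 pathway (39% of clearance) increases to 5.6× activity: 0.39 × 5.6 = 2.184.
The CYP2C9 pathway (34% of clearance) drops to 0.26× activity: 0.34 × 0.26 = 0.0884.
The remaining 19% of clearance is unaffected.
Relative clearance = 0.0048 + 2.184 + 0.0884 + 0.19 = 2.4672.
Dividing the baseline by the relative clearance: 41 / 2.4672 = 17 ng/mL.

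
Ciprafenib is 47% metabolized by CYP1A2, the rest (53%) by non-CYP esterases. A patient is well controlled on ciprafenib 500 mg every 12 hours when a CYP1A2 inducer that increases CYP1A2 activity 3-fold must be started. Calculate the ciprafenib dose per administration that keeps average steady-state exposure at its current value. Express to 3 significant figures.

970 mg

The CYP1A2 pathway (47% of clearance) increases to 3× activity: 0.47 × 3 = 1.41.
Non-CYP routes (53%) are unchanged.
Relative clearance = 1.41 + 0.53 = 1.94.
Exposure is unchanged when dose changes in proportion to clearance. New dose = 500 mg × 1.94 = 970 mg.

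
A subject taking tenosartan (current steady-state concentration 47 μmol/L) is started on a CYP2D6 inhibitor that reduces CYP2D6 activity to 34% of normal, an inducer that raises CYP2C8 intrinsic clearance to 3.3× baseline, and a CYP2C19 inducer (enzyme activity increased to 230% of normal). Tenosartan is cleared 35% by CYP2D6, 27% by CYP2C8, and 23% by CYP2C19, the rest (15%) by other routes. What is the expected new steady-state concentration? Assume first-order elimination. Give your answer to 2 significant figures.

CYP2D6: 0.35 × 0.34 = 0.119
CYP2C8: 0.27 × 3.3 = 0.891
CYP2C19: 0.23 × 2.3 = 0.529
Other: 0.15 (unchanged)
Relative clearance = 0.119 + 0.891 + 0.529 + 0.15 = 1.689.
Dividing the baseline by the relative clearance: 47 / 1.689 = 28 μmol/L.

28 μmol/L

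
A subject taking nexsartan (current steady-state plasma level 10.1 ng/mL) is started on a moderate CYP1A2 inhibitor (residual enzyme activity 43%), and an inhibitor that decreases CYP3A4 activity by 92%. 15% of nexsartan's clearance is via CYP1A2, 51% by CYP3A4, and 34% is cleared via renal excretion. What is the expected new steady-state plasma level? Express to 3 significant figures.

22.7 ng/mL

The CYP1A2 pathway (15% of clearance) falls to 0.43× activity: 0.15 × 0.43 = 0.0645.
The CYP3A4 pathway (51% of clearance) drops to 0.08× activity: 0.51 × 0.08 = 0.0408.
Non-CYP routes (34%) are unchanged.
CL_new/CL_old = 0.0645 + 0.0408 + 0.34 = 0.4453.
Steady-state plasma level ∝ 1/CL: new value = 10.1 / 0.4453 = 22.7 ng/mL.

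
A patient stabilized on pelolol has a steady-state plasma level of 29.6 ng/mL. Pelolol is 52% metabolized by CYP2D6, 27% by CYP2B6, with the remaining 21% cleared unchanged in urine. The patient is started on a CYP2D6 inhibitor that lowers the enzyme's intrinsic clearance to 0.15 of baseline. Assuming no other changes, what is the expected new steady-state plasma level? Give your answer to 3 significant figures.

CYP2D6: 0.52 × 0.15 = 0.078
CYP2B6: 0.27 (unchanged)
Other: 0.21 (unchanged)
CL_new/CL_old = 0.078 + 0.27 + 0.21 = 0.558.
Steady-state plasma level ∝ 1/CL, so new value = 29.6 / 0.558 = 53.0 ng/mL.

53.0 ng/mL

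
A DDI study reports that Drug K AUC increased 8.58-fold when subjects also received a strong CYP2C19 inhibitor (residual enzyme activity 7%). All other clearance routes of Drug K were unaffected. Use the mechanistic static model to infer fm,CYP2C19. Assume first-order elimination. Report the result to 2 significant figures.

0.95

CL'/CL = 1 / 8.58 = 0.1166
0.07·fm + (1 − fm) = 0.1166
fm = (0.1166 − 1) / (0.07 − 1) = 0.95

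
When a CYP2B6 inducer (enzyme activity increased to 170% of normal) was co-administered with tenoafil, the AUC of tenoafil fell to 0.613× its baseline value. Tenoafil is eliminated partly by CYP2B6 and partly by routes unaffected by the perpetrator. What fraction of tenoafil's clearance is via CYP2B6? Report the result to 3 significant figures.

0.902

Write x for the fraction cleared via CYP2B6. The observed AUC change means clearance rose to 1/0.613 = 1.631 of baseline.
Setting x·1.7 + (1 − x) = 1.631 and solving: x = (1.631 − 1)/(1.7 − 1) = 0.902.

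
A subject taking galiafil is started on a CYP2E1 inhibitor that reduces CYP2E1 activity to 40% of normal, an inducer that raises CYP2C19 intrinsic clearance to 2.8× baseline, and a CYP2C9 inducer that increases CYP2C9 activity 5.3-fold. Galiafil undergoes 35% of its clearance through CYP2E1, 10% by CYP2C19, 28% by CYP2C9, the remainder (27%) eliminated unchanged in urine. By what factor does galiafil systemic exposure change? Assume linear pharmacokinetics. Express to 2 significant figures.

0.46

The CYP2E1 pathway (35% of clearance) falls to 0.4× activity: 0.35 × 0.4 = 0.14.
The CYP2C19 pathway (10% of clearance) is boosted to 2.8× activity: 0.1 × 2.8 = 0.28.
The CYP2C9 pathway (28% of clearance) rises to 5.3× activity: 0.28 × 5.3 = 1.484.
The remaining 27% of clearance is unaffected.
Relative clearance = 0.14 + 0.28 + 1.484 + 0.27 = 2.174.
Because systemic exposure varies inversely with clearance, the combined effect is 1 / 2.174 = 0.46.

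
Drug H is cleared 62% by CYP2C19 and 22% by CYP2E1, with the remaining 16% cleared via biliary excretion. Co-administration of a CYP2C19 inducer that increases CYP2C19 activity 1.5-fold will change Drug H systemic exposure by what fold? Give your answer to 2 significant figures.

The CYP2C19 pathway (62% of clearance) increases to 1.5× activity: 0.62 × 1.5 = 0.93.
CYP2E1 (22%) and the residual 16% are unaffected.
CL_new/CL_old = 0.93 + 0.22 + 0.16 = 1.31.
Systemic exposure is inversely proportional to clearance, so the fold-change is 1 / 1.31 = 0.76.

0.76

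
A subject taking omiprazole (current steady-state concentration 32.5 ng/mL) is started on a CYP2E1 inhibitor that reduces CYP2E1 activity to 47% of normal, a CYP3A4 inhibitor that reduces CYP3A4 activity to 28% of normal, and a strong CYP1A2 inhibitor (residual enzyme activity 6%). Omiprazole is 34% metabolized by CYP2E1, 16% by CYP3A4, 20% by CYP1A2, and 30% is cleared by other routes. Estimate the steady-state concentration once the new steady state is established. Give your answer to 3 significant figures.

62.9 ng/mL

The CYP2E1 pathway (34% of clearance) is reduced to 0.47× activity: 0.34 × 0.47 = 0.1598.
The CYP3A4 pathway (16% of clearance) drops to 0.28× activity: 0.16 × 0.28 = 0.0448.
The CYP1A2 pathway (20% of clearance) falls to 0.06× activity: 0.2 × 0.06 = 0.012.
The remaining 30% of clearance is unaffected.
New clearance relative to baseline: 0.1598 + 0.0448 + 0.012 + 0.3 = 0.5166.
Steady-state concentration ∝ 1/CL: new value = 32.5 / 0.5166 = 62.9 ng/mL.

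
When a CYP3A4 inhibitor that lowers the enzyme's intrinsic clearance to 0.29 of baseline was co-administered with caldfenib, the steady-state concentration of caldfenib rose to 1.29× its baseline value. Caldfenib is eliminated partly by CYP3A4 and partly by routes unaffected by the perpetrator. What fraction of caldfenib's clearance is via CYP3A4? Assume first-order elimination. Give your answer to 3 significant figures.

Call the CYP3A4 fraction fm. After the interaction, CL_new/CL_old = fm × 0.29 + (1 − fm).
Steady-state concentration ratio = 1 / (new CL fraction), so new CL fraction = 1 / 1.29 = 0.7752.
fm × 0.29 + 1 − fm = 0.7752  ⇒  fm × (0.29 − 1) = −0.2248  ⇒  fm = 0.317.

0.317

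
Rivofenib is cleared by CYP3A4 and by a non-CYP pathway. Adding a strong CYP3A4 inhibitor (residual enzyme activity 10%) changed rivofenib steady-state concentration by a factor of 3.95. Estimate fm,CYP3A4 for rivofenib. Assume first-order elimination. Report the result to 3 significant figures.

Call the CYP3A4 fraction fm. After the interaction, CL_new/CL_old = fm × 0.1 + (1 − fm).
Steady-state concentration ratio = 1 / (new CL fraction), so new CL fraction = 1 / 3.95 = 0.2532.
fm × 0.1 + 1 − fm = 0.2532  ⇒  fm × (0.1 − 1) = −0.7468  ⇒  fm = 0.830.

0.830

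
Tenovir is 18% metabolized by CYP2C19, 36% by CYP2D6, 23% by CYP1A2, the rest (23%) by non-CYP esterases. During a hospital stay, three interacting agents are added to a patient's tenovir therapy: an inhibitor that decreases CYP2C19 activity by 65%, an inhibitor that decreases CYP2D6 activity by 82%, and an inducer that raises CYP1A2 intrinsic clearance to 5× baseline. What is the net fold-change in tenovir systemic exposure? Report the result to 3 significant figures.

The CYP2C19 pathway (18% of clearance) is reduced to 0.35× activity: 0.18 × 0.35 = 0.063.
The CYP2D6 pathway (36% of clearance) drops to 0.18× activity: 0.36 × 0.18 = 0.0648.
The CYP1A2 pathway (23% of clearance) is boosted to 5× activity: 0.23 × 5 = 1.15.
Non-CYP routes (23%) are unchanged.
Relative clearance = 0.063 + 0.0648 + 1.15 + 0.23 = 1.5078.
Systemic exposure ∝ 1/CL: fold-change = 1 / 1.5078 = 0.663.

0.663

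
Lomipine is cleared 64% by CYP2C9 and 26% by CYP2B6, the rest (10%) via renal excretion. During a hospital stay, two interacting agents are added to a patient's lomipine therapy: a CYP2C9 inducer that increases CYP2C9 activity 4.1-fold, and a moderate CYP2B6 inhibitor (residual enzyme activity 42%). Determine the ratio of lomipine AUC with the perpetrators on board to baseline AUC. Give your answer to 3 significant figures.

CYP2C9: 0.64 × 4.1 = 2.624
CYP2B6: 0.26 × 0.42 = 0.1092
Other: 0.1 (unchanged)
CL_new/CL_old = 2.624 + 0.1092 + 0.1 = 2.8332.
Net AUC ratio = 1 / 2.8332 = 0.353.

0.353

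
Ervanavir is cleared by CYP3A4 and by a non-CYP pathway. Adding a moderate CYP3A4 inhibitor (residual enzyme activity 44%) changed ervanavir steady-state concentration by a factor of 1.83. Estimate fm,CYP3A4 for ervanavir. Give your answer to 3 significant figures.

Let fm be the CYP3A4 fraction. New clearance relative to baseline = fm × 0.44 + (1 − fm).
Steady-state concentration ratio = 1 / (new CL fraction), so new CL fraction = 1 / 1.83 = 0.5464.
fm × 0.44 + 1 − fm = 0.5464  ⇒  fm × (0.44 − 1) = −0.4536  ⇒  fm = 0.810.

0.810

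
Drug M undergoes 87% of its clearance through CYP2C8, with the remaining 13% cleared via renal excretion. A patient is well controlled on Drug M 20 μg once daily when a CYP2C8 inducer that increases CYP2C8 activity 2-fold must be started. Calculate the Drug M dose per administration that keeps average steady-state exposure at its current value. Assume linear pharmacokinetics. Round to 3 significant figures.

The CYP2C8 pathway (87% of clearance) rises to 2× activity: 0.87 × 2 = 1.74.
The remaining 13% of clearance is unaffected.
CL_new/CL_old = 1.74 + 0.13 = 1.87.
To maintain the same steady-state level, dose must scale with clearance: new dose = 20 × 1.87 = 37.4 μg.

37.4 μg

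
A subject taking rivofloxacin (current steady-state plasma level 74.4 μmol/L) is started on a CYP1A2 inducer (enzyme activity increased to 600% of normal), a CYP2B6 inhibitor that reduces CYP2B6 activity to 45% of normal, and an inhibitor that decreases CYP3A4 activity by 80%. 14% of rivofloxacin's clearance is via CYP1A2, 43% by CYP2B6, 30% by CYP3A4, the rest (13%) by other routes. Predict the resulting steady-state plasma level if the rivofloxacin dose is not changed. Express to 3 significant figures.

CYP1A2: 0.14 × 6 = 0.84
CYP2B6: 0.43 × 0.45 = 0.1935
CYP3A4: 0.3 × 0.2 = 0.06
Other: 0.13 (unchanged)
CL_new/CL_old = 0.84 + 0.1935 + 0.06 + 0.13 = 1.2235.
Dividing the baseline by the relative clearance: 74.4 / 1.2235 = 60.8 μmol/L.

60.8 μmol/L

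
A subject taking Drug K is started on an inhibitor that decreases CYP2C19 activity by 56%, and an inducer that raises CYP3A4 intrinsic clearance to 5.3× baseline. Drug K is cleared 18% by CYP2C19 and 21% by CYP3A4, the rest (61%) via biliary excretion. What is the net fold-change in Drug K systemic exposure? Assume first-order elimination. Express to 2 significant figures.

The CYP2C19 pathway (18% of clearance) is reduced to 0.44× activity: 0.18 × 0.44 = 0.0792.
The CYP3A4 pathway (21% of clearance) increases to 5.3× activity: 0.21 × 5.3 = 1.113.
The remaining 61% of clearance is unaffected.
Relative clearance = 0.0792 + 1.113 + 0.61 = 1.8022.
Net systemic exposure ratio = 1 / 1.8022 = 0.55.

0.55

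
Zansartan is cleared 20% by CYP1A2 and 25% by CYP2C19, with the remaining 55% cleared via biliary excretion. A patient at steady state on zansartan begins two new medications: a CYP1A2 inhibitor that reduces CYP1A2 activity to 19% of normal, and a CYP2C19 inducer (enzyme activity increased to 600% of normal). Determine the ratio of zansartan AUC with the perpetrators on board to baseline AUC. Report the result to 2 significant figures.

The CYP1A2 pathway (20% of clearance) falls to 0.19× activity: 0.2 × 0.19 = 0.038.
The CYP2C19 pathway (25% of clearance) rises to 6× activity: 0.25 × 6 = 1.5.
The remaining 55% of clearance is unaffected.
Relative clearance = 0.038 + 1.5 + 0.55 = 2.088.
AUC ∝ 1/CL: fold-change = 1 / 2.088 = 0.48.

0.48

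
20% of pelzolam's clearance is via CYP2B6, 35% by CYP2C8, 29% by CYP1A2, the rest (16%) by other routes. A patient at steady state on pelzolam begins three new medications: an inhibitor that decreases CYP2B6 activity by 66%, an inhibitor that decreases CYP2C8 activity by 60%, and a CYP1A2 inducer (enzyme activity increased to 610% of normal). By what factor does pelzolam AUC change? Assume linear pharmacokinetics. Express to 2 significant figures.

0.47

The CYP2B6 pathway (20% of clearance) is reduced to 0.34× activity: 0.2 × 0.34 = 0.068.
The CYP2C8 pathway (35% of clearance) falls to 0.4× activity: 0.35 × 0.4 = 0.14.
The CYP1A2 pathway (29% of clearance) is boosted to 6.1× activity: 0.29 × 6.1 = 1.769.
The remaining 16% of clearance is unaffected.
CL_new/CL_old = 0.068 + 0.14 + 1.769 + 0.16 = 2.137.
AUC ∝ 1/CL: fold-change = 1 / 2.137 = 0.47.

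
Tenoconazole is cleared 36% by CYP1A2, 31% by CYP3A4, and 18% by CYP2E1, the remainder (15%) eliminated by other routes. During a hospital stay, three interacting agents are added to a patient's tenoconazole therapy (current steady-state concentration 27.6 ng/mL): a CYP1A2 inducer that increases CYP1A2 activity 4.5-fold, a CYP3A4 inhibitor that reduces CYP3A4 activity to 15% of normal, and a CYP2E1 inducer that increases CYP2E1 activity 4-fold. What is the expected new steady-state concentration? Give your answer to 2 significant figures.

11 ng/mL

CYP1A2: 0.36 × 4.5 = 1.62
CYP3A4: 0.31 × 0.15 = 0.0465
CYP2E1: 0.18 × 4 = 0.72
Other: 0.15 (unchanged)
CL_new/CL_old = 1.62 + 0.0465 + 0.72 + 0.15 = 2.5365.
Steady-state concentration ∝ 1/CL: new value = 27.6 / 2.5365 = 11 ng/mL.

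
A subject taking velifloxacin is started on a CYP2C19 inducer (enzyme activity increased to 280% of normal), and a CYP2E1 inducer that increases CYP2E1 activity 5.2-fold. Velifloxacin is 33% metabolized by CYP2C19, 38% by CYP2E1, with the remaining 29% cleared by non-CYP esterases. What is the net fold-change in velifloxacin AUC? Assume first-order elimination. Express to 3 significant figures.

0.313

The CYP2C19 pathway (33% of clearance) increases to 2.8× activity: 0.33 × 2.8 = 0.924.
The CYP2E1 pathway (38% of clearance) rises to 5.2× activity: 0.38 × 5.2 = 1.976.
Non-CYP routes (29%) are unchanged.
CL_new/CL_old = 0.924 + 1.976 + 0.29 = 3.19.
Net AUC ratio = 1 / 3.19 = 0.313.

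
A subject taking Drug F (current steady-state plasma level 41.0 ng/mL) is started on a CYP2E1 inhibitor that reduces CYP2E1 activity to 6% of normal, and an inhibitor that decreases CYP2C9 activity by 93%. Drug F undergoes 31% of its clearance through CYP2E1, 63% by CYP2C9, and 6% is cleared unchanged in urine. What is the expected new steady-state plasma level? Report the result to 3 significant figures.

The CYP2E1 pathway (31% of clearance) drops to 0.06× activity: 0.31 × 0.06 = 0.0186.
The CYP2C9 pathway (63% of clearance) falls to 0.07× activity: 0.63 × 0.07 = 0.0441.
Non-CYP routes (6%) are unchanged.
CL_new/CL_old = 0.0186 + 0.0441 + 0.06 = 0.1227.
Steady-state plasma level ∝ 1/CL: new value = 41.0 / 0.1227 = 334 ng/mL.

334 ng/mL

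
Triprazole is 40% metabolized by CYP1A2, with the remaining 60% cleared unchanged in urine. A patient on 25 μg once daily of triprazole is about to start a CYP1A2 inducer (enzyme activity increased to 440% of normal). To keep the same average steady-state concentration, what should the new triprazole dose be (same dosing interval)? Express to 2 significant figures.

59 μg

The CYP1A2 pathway (40% of clearance) rises to 4.4× activity: 0.4 × 4.4 = 1.76.
Non-CYP routes (60%) are unchanged.
CL_new/CL_old = 1.76 + 0.6 = 2.36.
Exposure is unchanged when dose changes in proportion to clearance. New dose = 25 μg × 2.36 = 59 μg.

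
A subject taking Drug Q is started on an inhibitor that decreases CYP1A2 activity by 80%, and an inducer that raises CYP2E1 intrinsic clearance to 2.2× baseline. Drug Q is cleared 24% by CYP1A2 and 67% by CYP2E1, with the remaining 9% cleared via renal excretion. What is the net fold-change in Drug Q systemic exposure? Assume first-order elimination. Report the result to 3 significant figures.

The CYP1A2 pathway (24% of clearance) falls to 0.2× activity: 0.24 × 0.2 = 0.048.
The CYP2E1 pathway (67% of clearance) is boosted to 2.2× activity: 0.67 × 2.2 = 1.474.
The remaining 9% of clearance is unaffected.
New clearance relative to baseline: 0.048 + 1.474 + 0.09 = 1.612.
Net systemic exposure ratio = 1 / 1.612 = 0.620.

0.620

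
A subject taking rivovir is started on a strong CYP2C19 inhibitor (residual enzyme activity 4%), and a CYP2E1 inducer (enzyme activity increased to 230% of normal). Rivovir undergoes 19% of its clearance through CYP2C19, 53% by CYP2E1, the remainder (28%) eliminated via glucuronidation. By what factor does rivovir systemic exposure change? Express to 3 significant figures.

The CYP2C19 pathway (19% of clearance) drops to 0.04× activity: 0.19 × 0.04 = 0.0076.
The CYP2E1 pathway (53% of clearance) is boosted to 2.3× activity: 0.53 × 2.3 = 1.219.
The remaining 28% of clearance is unaffected.
CL_new/CL_old = 0.0076 + 1.219 + 0.28 = 1.5066.
Because systemic exposure varies inversely with clearance, the combined effect is 1 / 1.5066 = 0.664.

0.664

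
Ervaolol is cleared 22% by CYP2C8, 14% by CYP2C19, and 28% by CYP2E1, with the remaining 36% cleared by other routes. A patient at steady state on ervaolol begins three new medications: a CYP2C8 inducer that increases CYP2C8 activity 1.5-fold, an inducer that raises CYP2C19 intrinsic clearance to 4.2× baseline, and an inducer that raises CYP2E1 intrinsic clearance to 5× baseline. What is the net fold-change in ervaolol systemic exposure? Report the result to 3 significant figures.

0.373

The CYP2C8 pathway (22% of clearance) is boosted to 1.5× activity: 0.22 × 1.5 = 0.33.
The CYP2C19 pathway (14% of clearance) is boosted to 4.2× activity: 0.14 × 4.2 = 0.588.
The CYP2E1 pathway (28% of clearance) is boosted to 5× activity: 0.28 × 5 = 1.4.
Non-CYP routes (36%) are unchanged.
New clearance relative to baseline: 0.33 + 0.588 + 1.4 + 0.36 = 2.678.
Because systemic exposure varies inversely with clearance, the combined effect is 1 / 2.678 = 0.373.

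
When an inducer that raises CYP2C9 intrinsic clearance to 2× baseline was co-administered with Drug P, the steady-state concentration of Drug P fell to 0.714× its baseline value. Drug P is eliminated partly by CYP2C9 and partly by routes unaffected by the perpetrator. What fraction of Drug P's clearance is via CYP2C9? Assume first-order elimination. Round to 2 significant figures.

0.40

Write x for the fraction cleared via CYP2C9. The observed steady-state concentration change means clearance rose to 1/0.714 = 1.401 of baseline.
Setting x·2 + (1 − x) = 1.401 and solving: x = (1.401 − 1)/(2 − 1) = 0.40.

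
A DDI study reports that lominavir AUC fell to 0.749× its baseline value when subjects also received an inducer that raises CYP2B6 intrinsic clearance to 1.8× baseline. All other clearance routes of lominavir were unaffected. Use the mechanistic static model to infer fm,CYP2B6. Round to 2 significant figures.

0.42

Call the CYP2B6 fraction fm. After the interaction, CL_new/CL_old = fm × 1.8 + (1 − fm).
AUC ratio = 1 / (new CL fraction), so new CL fraction = 1 / 0.749 = 1.335.
fm × 1.8 + 1 − fm = 1.335  ⇒  fm × (1.8 − 1) = 0.3351  ⇒  fm = 0.42.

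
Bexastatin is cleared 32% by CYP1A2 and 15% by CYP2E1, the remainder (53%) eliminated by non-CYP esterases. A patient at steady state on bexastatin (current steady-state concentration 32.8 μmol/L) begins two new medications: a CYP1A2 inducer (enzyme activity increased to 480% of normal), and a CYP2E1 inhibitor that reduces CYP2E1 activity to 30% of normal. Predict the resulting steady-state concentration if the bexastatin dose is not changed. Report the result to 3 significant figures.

The CYP1A2 pathway (32% of clearance) rises to 4.8× activity: 0.32 × 4.8 = 1.536.
The CYP2E1 pathway (15% of clearance) drops to 0.3× activity: 0.15 × 0.3 = 0.045.
Non-CYP routes (53%) are unchanged.
CL_new/CL_old = 1.536 + 0.045 + 0.53 = 2.111.
Dividing the baseline by the relative clearance: 32.8 / 2.111 = 15.5 μmol/L.

15.5 μmol/L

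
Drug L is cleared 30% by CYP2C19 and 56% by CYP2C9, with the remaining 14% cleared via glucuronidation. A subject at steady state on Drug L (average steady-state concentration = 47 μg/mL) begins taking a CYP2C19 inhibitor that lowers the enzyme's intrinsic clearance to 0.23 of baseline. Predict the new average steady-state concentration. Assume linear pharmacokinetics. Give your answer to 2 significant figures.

The CYP2C19 pathway (30% of clearance) is reduced to 0.23× activity: 0.3 × 0.23 = 0.069.
CYP2C9 (56%) and the residual 14% are unaffected.
CL_new/CL_old = 0.069 + 0.56 + 0.14 = 0.769.
With dosing unchanged, average steady-state concentration scales as 1/CL: 47 / 0.769 = 61 μg/mL.

61 μg/mL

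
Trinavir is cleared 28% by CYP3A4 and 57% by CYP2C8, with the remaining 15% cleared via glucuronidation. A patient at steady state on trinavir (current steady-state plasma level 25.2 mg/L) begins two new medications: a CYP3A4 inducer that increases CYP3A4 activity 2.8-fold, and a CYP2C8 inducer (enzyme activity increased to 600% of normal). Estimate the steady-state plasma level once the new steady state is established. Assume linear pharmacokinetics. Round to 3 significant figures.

5.79 mg/L

The CYP3A4 pathway (28% of clearance) increases to 2.8× activity: 0.28 × 2.8 = 0.784.
The CYP2C8 pathway (57% of clearance) is boosted to 6× activity: 0.57 × 6 = 3.42.
Non-CYP routes (15%) are unchanged.
New clearance relative to baseline: 0.784 + 3.42 + 0.15 = 4.354.
Steady-state plasma level ∝ 1/CL: new value = 25.2 / 4.354 = 5.79 mg/L.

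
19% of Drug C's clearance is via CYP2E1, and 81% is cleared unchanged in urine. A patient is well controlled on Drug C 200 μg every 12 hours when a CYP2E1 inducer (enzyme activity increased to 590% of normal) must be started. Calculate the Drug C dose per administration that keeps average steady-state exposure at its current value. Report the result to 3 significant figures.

The CYP2E1 pathway (19% of clearance) increases to 5.9× activity: 0.19 × 5.9 = 1.121.
The remaining 81% of clearance is unaffected.
New clearance relative to baseline: 1.121 + 0.81 = 1.931.
Exposure is unchanged when dose changes in proportion to clearance. New dose = 200 μg × 1.931 = 386 μg.

386 μg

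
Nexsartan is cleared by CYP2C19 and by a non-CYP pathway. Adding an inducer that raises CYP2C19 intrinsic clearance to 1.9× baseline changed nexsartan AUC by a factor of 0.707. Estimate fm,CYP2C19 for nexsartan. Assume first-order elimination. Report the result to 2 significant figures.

0.46

Let x = fm,CYP2C19. Because AUC ∝ 1/CL, relative clearance rose to 1/0.707 = 1.414.
Only the CYP2C19 route changed, so 1.414 = x·1.9 + (1 − x), giving x = 0.46.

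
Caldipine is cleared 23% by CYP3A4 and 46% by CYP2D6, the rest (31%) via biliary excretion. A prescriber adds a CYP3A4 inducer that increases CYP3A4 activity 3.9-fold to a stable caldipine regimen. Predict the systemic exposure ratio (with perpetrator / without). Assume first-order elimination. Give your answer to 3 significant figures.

CYP3A4: 0.23 × 3.9 = 0.897
CYP2D6: 0.46 (unchanged)
Other: 0.31 (unchanged)
Relative clearance = 0.897 + 0.46 + 0.31 = 1.667.
Systemic exposure is inversely proportional to clearance, so the fold-change is 1 / 1.667 = 0.600.

0.600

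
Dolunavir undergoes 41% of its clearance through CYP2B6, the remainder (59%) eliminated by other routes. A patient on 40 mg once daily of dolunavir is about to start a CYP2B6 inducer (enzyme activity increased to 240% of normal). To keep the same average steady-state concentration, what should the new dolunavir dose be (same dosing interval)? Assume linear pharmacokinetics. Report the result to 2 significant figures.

The CYP2B6 pathway (41% of clearance) is boosted to 2.4× activity: 0.41 × 2.4 = 0.984.
The remaining 59% of clearance is unaffected.
New clearance relative to baseline: 0.984 + 0.59 = 1.574.
Exposure is unchanged when dose changes in proportion to clearance. New dose = 40 mg × 1.574 = 63 mg.

63 mg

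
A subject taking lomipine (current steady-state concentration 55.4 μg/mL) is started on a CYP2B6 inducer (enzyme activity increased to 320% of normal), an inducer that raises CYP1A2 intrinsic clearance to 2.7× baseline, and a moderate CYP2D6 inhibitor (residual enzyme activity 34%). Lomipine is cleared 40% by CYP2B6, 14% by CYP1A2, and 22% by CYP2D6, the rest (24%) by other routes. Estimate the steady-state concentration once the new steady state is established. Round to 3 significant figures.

28.1 μg/mL

The CYP2B6 pathway (40% of clearance) increases to 3.2× activity: 0.4 × 3.2 = 1.28.
The CYP1A2 pathway (14% of clearance) increases to 2.7× activity: 0.14 × 2.7 = 0.378.
The CYP2D6 pathway (22% of clearance) falls to 0.34× activity: 0.22 × 0.34 = 0.0748.
Non-CYP routes (24%) are unchanged.
CL_new/CL_old = 1.28 + 0.378 + 0.0748 + 0.24 = 1.9728.
Steady-state concentration ∝ 1/CL: new value = 55.4 / 1.9728 = 28.1 μg/mL.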